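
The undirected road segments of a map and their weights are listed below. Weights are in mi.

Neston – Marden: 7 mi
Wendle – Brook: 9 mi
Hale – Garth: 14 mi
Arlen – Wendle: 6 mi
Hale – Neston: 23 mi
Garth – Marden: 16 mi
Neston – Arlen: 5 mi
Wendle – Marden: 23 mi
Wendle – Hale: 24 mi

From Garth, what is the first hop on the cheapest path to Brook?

Enumerating some paths:
Garth - Hale - Wendle - Brook: 14+24+9 = 47
Garth - Marden - Neston - Arlen - Wendle - Brook: 16+7+5+6+9 = 43
Cheapest is Garth - Marden - Neston - Arlen - Wendle - Brook at 43 mi.
So from Garth the first move is to Marden.

Marden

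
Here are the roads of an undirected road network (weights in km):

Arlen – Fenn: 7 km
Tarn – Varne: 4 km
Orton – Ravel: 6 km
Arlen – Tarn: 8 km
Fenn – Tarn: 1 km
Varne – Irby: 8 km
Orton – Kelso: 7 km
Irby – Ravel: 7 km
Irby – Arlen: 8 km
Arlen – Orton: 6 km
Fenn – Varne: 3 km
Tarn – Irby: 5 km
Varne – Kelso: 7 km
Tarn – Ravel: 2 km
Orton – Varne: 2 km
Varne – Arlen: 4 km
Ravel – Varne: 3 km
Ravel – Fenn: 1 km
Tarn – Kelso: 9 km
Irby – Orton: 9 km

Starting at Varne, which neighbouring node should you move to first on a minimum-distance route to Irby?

Irby

Enumerating some paths:
Varne → Irby: 8 = 8
Varne → Tarn → Irby: 4+5 = 9
Varne → Ravel → Tarn → Irby: 3+2+5 = 10
Varne → Fenn → Tarn → Irby: 3+1+5 = 9
Cheapest is Varne → Irby at 8 km.
So from Varne the first move is to Irby.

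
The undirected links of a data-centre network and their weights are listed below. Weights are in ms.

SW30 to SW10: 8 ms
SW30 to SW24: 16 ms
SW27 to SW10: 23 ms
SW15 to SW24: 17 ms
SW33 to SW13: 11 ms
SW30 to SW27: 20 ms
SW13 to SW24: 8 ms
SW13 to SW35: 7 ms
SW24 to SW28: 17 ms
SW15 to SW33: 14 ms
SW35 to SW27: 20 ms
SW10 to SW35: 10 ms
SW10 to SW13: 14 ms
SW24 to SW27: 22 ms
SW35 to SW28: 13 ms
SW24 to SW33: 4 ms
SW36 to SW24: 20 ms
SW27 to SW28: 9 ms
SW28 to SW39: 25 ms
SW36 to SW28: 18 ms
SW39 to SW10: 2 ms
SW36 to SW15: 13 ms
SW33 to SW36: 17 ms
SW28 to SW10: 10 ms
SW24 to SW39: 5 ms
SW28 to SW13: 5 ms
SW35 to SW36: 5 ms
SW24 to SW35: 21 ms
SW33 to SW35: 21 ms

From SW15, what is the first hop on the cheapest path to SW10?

SW24

Candidate routes:
SW15 → SW33 → SW24 → SW39 → SW10: 14+4+5+2 = 25
SW15 → SW24 → SW39 → SW10: 17+5+2 = 24
The minimum is 24 ms via SW15 → SW24 → SW39 → SW10.
So from SW15 the first move is to SW24.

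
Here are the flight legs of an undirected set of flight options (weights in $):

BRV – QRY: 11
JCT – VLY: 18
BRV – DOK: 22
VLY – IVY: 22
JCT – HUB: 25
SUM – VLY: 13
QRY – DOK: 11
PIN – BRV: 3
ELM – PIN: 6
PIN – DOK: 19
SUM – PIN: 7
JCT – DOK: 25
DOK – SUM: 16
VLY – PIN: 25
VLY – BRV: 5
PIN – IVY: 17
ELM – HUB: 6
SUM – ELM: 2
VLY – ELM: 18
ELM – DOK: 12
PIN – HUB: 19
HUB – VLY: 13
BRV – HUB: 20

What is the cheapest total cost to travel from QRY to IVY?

Running Dijkstra from QRY:
QRY: 0
BRV: 11  (via QRY)
DOK: 11  (via QRY)
PIN: 14  (via BRV)
VLY: 16  (via BRV)
ELM: 20  (via PIN)
SUM: 21  (via PIN)
HUB: 26  (via ELM)
IVY: 31  (via PIN)
Shortest route: QRY–BRV–PIN–IVY = $31.

$31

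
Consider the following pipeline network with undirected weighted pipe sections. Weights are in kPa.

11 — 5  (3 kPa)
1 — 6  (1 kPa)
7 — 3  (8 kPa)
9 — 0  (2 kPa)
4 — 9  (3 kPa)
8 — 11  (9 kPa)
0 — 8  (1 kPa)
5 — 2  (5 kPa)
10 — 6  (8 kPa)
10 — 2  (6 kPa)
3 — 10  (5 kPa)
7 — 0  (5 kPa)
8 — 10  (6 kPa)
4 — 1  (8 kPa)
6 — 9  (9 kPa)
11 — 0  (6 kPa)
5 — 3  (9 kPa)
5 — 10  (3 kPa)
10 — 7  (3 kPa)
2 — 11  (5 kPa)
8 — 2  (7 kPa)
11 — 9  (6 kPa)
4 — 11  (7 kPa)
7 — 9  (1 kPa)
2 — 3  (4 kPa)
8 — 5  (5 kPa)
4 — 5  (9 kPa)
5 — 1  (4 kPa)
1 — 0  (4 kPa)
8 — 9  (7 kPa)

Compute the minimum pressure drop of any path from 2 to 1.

9 kPa

Candidate routes:
2 - 5 - 1: 5+4 = 9
2 - 8 - 0 - 1: 7+1+4 = 12
2 - 11 - 5 - 1: 5+3+4 = 12
2 - 10 - 5 - 1: 6+3+4 = 13
Cheapest is 2 - 5 - 1 at 9 kPa.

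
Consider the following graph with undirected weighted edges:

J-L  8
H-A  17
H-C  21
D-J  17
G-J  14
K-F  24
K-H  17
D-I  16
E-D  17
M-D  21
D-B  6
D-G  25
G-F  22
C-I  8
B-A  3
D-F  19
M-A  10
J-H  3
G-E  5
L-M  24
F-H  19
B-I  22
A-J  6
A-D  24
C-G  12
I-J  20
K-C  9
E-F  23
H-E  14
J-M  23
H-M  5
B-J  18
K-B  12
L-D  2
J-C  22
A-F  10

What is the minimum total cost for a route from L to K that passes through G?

Shortest L→G: L–J–G = 22
Best G to K: G–C–K costing 21
Total via G: 22 + 21 = 43.

43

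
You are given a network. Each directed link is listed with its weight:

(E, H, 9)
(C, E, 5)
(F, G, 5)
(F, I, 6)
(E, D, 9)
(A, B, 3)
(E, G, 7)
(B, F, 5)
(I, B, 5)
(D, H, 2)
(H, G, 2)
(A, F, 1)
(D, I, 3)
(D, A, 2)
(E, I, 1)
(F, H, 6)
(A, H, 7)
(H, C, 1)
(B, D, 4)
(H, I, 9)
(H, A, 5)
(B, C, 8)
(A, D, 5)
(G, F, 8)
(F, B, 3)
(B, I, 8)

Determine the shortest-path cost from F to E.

12

Settle nodes by increasing distance from F:
F: 0
B: 3  (via F)
G: 5  (via F)
H: 6  (via F)
I: 6  (via F)
C: 7  (via H)
D: 7  (via B)
A: 9  (via D)
E: 12  (via C)
Shortest route: F → H → C → E = 12.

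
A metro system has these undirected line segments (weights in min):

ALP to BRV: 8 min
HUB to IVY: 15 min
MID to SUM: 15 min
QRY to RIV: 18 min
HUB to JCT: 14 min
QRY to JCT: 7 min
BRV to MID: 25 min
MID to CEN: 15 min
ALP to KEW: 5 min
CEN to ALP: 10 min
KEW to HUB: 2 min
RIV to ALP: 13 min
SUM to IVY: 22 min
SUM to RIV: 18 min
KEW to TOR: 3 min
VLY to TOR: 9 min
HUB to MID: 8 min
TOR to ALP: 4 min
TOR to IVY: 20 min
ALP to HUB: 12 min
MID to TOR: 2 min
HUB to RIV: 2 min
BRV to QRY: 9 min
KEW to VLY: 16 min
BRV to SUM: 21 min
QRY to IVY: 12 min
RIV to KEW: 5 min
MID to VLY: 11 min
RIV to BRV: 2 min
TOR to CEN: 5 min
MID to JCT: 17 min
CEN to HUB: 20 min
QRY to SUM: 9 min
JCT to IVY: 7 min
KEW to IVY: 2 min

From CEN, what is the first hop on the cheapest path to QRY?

TOR

Enumerating some paths:
CEN - TOR - KEW - IVY - QRY: 5+3+2+12 = 22
CEN - TOR - KEW - IVY - JCT - QRY: 5+3+2+7+7 = 24
CEN - TOR - KEW - HUB - RIV - BRV - QRY: 5+3+2+2+2+9 = 23
CEN - TOR - KEW - RIV - BRV - QRY: 5+3+5+2+9 = 24
The minimum is 22 min via CEN - TOR - KEW - IVY - QRY.
So from CEN the first move is to TOR.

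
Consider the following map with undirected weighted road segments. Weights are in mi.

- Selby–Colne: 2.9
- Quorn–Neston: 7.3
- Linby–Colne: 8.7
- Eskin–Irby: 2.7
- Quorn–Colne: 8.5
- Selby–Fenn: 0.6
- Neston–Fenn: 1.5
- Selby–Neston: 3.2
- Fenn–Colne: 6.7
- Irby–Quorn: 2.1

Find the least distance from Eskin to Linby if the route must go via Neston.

25.8 mi

Shortest Eskin→Neston: Eskin → Irby → Quorn → Neston = 12.1
Best Neston to Linby: Neston → Fenn → Selby → Colne → Linby costing 13.7
Total via Neston: 12.1 + 13.7 = 25.8 mi.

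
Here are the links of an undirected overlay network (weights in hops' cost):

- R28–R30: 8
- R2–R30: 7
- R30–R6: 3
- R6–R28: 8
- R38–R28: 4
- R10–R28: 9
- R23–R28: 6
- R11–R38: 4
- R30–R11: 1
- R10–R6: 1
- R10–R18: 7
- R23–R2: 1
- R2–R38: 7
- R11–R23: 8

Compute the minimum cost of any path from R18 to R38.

Compare a few routes:
R18 → R10 → R6 → R30 → R11 → R38: 7+1+3+1+4 = 16
R18 → R10 → R6 → R28 → R38: 7+1+8+4 = 20
Cheapest is R18 → R10 → R6 → R30 → R11 → R38 at 16 hops' cost.

16 hops' cost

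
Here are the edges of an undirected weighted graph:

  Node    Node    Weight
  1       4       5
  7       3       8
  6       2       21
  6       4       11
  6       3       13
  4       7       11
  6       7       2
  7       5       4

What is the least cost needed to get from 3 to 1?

Candidate routes:
3 - 6 - 4 - 1: 13+11+5 = 29
3 - 7 - 6 - 4 - 1: 8+2+11+5 = 26
3 - 6 - 7 - 4 - 1: 13+2+11+5 = 31
3 - 7 - 4 - 1: 8+11+5 = 24
Cheapest is 3 - 7 - 4 - 1 at 24.

24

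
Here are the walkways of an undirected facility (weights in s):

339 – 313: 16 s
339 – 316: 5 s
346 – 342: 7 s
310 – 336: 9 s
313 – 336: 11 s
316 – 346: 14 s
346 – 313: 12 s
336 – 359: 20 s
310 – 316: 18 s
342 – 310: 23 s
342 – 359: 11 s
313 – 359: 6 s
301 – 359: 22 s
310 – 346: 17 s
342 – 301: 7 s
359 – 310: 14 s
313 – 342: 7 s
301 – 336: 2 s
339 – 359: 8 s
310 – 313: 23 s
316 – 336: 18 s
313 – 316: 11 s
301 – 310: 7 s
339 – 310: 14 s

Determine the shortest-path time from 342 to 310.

Enumerating some paths:
342 → 301 → 310: 7+7 = 14
342 → 310: 23 = 23
342 → 301 → 336 → 310: 7+2+9 = 18
342 → 346 → 310: 7+17 = 24
Cheapest is 342 → 301 → 310 at 14 s.

14 s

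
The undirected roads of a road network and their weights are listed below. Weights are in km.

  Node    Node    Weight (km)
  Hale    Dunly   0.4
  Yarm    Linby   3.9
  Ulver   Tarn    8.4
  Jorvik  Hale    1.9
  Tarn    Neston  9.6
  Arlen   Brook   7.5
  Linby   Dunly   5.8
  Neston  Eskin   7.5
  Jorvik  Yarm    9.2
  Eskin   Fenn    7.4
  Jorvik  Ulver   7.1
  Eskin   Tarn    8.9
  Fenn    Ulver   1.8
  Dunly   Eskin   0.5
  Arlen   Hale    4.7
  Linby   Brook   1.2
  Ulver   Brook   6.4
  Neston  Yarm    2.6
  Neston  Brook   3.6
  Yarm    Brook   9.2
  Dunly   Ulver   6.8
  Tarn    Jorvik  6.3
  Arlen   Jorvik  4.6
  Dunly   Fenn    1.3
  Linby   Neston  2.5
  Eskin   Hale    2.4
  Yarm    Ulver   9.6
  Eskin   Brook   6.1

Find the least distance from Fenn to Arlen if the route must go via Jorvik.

8.2 km

Shortest Fenn→Jorvik: Fenn–Dunly–Hale–Jorvik = 3.6
Best Jorvik to Arlen: Jorvik–Arlen costing 4.6
Total via Jorvik: 3.6 + 4.6 = 8.2 km.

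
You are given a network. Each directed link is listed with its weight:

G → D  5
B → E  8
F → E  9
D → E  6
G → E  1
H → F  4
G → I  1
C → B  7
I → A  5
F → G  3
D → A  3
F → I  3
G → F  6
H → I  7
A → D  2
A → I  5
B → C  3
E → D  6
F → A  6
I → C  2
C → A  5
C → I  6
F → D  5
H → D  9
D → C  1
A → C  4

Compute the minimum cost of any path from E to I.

13

Shortest distances from E:
E: 0
D: 6  (via E)
C: 7  (via D)
A: 9  (via D)
I: 13  (via C)
Shortest route: E–D–C–I = 13.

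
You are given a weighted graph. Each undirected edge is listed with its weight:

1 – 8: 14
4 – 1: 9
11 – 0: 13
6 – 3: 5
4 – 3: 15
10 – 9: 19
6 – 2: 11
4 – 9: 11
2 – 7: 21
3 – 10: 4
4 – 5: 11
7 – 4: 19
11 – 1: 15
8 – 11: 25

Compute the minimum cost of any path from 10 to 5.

Shortest distances from 10:
10: 0
3: 4  (via 10)
6: 9  (via 3)
4: 19  (via 3)
9: 19  (via 10)
2: 20  (via 6)
1: 28  (via 4)
5: 30  (via 4)
Shortest route: 10 → 3 → 4 → 5 = 30.

30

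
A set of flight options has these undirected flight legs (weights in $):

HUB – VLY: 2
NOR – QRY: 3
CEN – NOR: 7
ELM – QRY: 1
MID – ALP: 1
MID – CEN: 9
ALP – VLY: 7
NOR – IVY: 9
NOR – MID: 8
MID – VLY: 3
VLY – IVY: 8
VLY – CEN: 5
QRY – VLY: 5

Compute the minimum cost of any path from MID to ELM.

$9

Compare a few routes:
MID → ALP → VLY → QRY → ELM: 1+7+5+1 = 14
MID → VLY → QRY → ELM: 3+5+1 = 9
MID → NOR → QRY → ELM: 8+3+1 = 12
Cheapest is MID → VLY → QRY → ELM at $9.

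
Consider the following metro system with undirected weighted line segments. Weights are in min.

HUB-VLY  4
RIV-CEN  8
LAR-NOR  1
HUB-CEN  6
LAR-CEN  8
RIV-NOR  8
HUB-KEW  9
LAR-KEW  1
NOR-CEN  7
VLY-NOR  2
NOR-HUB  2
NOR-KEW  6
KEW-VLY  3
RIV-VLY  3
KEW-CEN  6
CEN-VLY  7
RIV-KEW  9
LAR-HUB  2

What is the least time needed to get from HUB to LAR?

Compare a few routes:
HUB–NOR–LAR: 2+1 = 3
HUB–LAR: 2 = 2
The minimum is 2 min via HUB–LAR.

2 min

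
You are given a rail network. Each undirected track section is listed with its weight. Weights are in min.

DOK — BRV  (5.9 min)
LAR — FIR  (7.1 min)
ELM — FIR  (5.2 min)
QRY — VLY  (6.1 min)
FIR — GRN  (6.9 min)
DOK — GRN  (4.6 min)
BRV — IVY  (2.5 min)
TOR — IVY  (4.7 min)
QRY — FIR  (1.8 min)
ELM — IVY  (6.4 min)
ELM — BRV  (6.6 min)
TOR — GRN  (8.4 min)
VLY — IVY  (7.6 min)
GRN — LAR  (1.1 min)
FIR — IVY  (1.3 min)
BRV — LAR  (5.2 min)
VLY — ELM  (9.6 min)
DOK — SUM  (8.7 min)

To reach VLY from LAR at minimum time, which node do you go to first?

Compare a few routes:
LAR - FIR - QRY - VLY: 7.1+1.8+6.1 = 15
LAR - BRV - IVY - VLY: 5.2+2.5+7.6 = 15.3
LAR - GRN - FIR - QRY - VLY: 1.1+6.9+1.8+6.1 = 15.9
The minimum is 15 min via LAR - FIR - QRY - VLY.
So from LAR the first move is to FIR.

FIR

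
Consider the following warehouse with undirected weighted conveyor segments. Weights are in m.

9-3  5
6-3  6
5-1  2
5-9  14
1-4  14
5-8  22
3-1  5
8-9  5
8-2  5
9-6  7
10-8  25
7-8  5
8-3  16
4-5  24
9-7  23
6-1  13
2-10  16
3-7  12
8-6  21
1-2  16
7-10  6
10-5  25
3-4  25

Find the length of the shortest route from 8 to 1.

15 m

Compare a few routes:
8 - 9 - 3 - 1: 5+5+5 = 15
8 - 2 - 1: 5+16 = 21
8 - 9 - 5 - 1: 5+14+2 = 21
The minimum is 15 m via 8 - 9 - 3 - 1.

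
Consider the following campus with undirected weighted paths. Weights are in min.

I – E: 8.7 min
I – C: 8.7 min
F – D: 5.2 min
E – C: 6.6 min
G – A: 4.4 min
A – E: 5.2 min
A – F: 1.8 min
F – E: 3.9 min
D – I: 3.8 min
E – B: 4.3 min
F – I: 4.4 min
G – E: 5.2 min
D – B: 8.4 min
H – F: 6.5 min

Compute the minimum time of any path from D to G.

Running Dijkstra from D:
D: 0
I: 3.8  (via D)
F: 5.2  (via D)
A: 7  (via F)
B: 8.4  (via D)
E: 9.1  (via F)
G: 11.4  (via A)
Shortest route: D–F–A–G = 11.4 min.

11.4 min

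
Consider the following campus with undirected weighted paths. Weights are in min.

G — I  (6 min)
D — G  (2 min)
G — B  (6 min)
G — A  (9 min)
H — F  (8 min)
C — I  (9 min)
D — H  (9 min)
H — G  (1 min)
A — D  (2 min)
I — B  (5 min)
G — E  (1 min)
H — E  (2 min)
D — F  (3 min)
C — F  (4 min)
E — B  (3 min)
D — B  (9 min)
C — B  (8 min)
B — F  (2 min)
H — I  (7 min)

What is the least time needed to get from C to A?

9 min

Shortest distances from C:
C: 0
F: 4  (via C)
B: 6  (via F)
D: 7  (via F)
A: 9  (via D)
Shortest route: C–F–D–A = 9 min.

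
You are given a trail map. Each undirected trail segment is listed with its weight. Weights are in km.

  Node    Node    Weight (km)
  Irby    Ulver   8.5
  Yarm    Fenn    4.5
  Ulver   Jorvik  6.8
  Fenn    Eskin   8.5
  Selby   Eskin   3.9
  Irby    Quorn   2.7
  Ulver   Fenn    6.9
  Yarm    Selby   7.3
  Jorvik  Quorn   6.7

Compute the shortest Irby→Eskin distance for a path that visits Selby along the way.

31.1 km

Shortest Irby→Selby: Irby → Ulver → Fenn → Yarm → Selby = 27.2
Best Selby to Eskin: Selby → Eskin costing 3.9
Total via Selby: 27.2 + 3.9 = 31.1 km.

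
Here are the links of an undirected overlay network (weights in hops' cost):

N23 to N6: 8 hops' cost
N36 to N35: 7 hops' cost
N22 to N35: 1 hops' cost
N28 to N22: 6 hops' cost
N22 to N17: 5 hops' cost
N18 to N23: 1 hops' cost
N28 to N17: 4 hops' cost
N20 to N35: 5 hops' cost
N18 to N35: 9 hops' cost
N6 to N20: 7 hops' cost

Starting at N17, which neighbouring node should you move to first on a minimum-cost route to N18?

N22

Candidate routes:
N17 - N22 - N35 - N20 - N6 - N23 - N18: 5+1+5+7+8+1 = 27
N17 - N28 - N22 - N35 - N20 - N6 - N23 - N18: 4+6+1+5+7+8+1 = 32
N17 - N28 - N22 - N35 - N18: 4+6+1+9 = 20
N17 - N22 - N35 - N18: 5+1+9 = 15
Cheapest is N17 - N22 - N35 - N18 at 15 hops' cost.
So from N17 the first move is to N22.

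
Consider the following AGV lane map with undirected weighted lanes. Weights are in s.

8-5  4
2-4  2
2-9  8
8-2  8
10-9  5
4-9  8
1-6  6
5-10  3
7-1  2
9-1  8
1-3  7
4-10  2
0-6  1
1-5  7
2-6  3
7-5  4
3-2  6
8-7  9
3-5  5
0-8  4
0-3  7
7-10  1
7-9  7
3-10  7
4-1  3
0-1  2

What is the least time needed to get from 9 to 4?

Compare a few routes:
9 → 10 → 4: 5+2 = 7
9 → 4: 8 = 8
Cheapest is 9 → 10 → 4 at 7 s.

7 s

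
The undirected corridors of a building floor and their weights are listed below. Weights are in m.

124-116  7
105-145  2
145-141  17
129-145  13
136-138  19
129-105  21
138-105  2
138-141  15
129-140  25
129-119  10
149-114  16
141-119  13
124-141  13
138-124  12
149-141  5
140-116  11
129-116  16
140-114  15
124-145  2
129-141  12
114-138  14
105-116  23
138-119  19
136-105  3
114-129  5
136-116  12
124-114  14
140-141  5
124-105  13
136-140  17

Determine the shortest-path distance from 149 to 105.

22 m

Running Dijkstra from 149:
149: 0
141: 5  (via 149)
140: 10  (via 141)
114: 16  (via 149)
129: 17  (via 141)
119: 18  (via 141)
124: 18  (via 141)
138: 20  (via 141)
145: 20  (via 124)
116: 21  (via 140)
105: 22  (via 138)
Shortest route: 149–141–138–105 = 22 m.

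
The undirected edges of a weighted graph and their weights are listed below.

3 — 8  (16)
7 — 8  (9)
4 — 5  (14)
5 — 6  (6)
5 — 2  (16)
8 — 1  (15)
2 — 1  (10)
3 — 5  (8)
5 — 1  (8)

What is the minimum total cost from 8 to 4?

37

Candidate routes:
8–3–5–4: 16+8+14 = 38
8–1–5–4: 15+8+14 = 37
8–1–2–5–4: 15+10+16+14 = 55
Cheapest is 8–1–5–4 at 37.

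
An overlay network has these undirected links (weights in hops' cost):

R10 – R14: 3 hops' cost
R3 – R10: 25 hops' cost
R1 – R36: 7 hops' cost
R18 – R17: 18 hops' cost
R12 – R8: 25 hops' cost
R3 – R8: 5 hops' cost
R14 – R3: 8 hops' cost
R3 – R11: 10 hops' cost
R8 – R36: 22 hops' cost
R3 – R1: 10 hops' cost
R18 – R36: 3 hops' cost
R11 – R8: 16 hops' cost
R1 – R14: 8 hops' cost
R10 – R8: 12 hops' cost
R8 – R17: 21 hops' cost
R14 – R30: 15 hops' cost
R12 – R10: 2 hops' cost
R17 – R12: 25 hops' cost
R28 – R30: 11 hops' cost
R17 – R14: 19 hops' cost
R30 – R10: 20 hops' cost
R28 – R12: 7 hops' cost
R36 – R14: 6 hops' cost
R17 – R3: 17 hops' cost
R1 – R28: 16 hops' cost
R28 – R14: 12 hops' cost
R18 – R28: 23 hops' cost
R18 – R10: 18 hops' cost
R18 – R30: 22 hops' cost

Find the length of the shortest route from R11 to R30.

Running Dijkstra from R11:
R11: 0
R3: 10  (via R11)
R8: 15  (via R3)
R14: 18  (via R3)
R1: 20  (via R3)
R10: 21  (via R14)
R12: 23  (via R10)
R36: 24  (via R14)
R18: 27  (via R36)
R17: 27  (via R3)
R28: 30  (via R14)
R30: 33  (via R14)
Shortest route: R11–R3–R14–R30 = 33 hops' cost.

33 hops' cost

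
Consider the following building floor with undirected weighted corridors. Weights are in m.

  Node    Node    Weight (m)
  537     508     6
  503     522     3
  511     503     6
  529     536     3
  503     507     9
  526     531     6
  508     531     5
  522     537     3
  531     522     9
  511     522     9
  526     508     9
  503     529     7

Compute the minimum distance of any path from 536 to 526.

28 m

Enumerating some paths:
536–529–503–522–537–508–526: 3+7+3+3+6+9 = 31
536–529–503–522–531–526: 3+7+3+9+6 = 28
Cheapest is 536–529–503–522–531–526 at 28 m.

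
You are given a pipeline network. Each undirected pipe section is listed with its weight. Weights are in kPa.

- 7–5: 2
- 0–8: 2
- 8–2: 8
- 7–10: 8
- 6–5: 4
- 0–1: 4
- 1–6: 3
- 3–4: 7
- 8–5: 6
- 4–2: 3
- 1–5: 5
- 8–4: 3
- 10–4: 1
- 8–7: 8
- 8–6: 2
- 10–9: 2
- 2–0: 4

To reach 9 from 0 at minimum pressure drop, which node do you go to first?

Candidate routes:
0–1–6–8–4–10–9: 4+3+2+3+1+2 = 15
0–8–4–10–9: 2+3+1+2 = 8
0–2–4–10–9: 4+3+1+2 = 10
0–8–2–4–10–9: 2+8+3+1+2 = 16
The minimum is 8 kPa via 0–8–4–10–9.
So from 0 the first move is to 8.

8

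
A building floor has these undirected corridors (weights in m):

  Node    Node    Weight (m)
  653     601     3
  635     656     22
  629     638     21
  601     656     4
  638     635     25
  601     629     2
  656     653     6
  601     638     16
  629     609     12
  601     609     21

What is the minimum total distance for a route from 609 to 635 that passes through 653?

45 m

Shortest 609→653: 609–629–601–653 = 17
Shortest 653→635: 653–656–635 = 28
Total via 653: 17 + 28 = 45 m.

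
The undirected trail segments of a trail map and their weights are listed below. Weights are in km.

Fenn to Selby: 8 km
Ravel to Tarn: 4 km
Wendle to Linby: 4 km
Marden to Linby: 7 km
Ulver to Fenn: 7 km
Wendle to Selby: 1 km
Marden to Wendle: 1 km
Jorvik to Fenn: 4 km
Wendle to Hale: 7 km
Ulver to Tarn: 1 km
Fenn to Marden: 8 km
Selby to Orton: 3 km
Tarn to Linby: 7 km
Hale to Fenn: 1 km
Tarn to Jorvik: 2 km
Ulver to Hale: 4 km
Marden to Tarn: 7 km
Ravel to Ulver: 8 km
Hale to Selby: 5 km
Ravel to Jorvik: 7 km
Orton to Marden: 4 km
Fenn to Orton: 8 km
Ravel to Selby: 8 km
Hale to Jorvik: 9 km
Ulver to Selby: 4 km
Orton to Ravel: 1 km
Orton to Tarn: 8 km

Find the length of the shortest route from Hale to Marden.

7 km

Enumerating some paths:
Hale–Selby–Wendle–Marden: 5+1+1 = 7
Hale–Wendle–Marden: 7+1 = 8
Hale–Fenn–Marden: 1+8 = 9
Cheapest is Hale–Selby–Wendle–Marden at 7 km.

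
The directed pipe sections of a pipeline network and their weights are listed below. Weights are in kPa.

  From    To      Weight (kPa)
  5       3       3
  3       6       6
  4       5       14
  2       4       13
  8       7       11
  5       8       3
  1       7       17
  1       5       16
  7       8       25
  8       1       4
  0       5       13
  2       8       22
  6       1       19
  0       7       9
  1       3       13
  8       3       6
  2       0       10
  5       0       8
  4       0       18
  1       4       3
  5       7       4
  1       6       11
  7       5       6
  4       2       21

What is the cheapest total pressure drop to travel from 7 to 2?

37 kPa

Enumerating some paths:
7–5–3–6–1–4–2: 6+3+6+19+3+21 = 58
7–5–8–1–4–2: 6+3+4+3+21 = 37
7–8–1–4–2: 25+4+3+21 = 53
The minimum is 37 kPa via 7–5–8–1–4–2.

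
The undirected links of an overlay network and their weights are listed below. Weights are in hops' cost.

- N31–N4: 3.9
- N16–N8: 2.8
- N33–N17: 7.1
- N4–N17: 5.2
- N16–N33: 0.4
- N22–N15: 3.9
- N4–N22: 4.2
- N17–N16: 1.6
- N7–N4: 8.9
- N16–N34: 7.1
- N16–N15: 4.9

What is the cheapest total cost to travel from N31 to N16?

10.7 hops' cost

Running Dijkstra from N31:
N31: 0
N4: 3.9  (via N31)
N22: 8.1  (via N4)
N17: 9.1  (via N4)
N16: 10.7  (via N17)
Shortest route: N31 → N4 → N17 → N16 = 10.7 hops' cost.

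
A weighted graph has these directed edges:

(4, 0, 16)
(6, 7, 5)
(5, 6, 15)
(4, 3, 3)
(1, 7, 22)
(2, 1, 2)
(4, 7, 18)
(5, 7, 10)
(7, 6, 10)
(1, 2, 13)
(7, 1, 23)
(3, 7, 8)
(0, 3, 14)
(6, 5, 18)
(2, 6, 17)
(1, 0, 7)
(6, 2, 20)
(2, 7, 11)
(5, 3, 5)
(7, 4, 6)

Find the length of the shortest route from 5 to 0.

32

Compare a few routes:
5 → 7 → 4 → 0: 10+6+16 = 32
5 → 3 → 7 → 4 → 0: 5+8+6+16 = 35
5 → 7 → 1 → 0: 10+23+7 = 40
Cheapest is 5 → 7 → 4 → 0 at 32.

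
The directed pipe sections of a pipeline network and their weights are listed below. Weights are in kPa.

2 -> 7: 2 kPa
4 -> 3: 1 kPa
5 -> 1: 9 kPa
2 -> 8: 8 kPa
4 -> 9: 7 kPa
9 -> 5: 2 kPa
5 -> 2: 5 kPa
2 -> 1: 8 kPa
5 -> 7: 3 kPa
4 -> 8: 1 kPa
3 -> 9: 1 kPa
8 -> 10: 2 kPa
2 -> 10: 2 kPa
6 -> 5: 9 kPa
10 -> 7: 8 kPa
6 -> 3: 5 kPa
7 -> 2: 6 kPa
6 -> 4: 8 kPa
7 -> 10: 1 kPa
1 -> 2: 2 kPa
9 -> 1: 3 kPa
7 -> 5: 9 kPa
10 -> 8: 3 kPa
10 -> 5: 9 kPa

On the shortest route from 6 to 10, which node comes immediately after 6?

4

Enumerating some paths:
6–4–8–10: 8+1+2 = 11
6–3–9–5–7–10: 5+1+2+3+1 = 12
Cheapest is 6–4–8–10 at 11 kPa.
So from 6 the first move is to 4.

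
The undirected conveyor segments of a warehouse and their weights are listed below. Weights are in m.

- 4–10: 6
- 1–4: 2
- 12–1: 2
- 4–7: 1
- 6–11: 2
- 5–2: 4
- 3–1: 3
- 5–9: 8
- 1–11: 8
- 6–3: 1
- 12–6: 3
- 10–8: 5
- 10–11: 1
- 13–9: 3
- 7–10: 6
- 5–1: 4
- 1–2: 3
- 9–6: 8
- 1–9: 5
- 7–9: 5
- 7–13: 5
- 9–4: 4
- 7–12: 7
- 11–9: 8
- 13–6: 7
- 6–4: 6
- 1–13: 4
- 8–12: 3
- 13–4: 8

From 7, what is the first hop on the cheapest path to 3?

4

Compare a few routes:
7–4–1–12–6–3: 1+2+2+3+1 = 9
7–4–1–3: 1+2+3 = 6
7–4–6–3: 1+6+1 = 8
Cheapest is 7–4–1–3 at 6 m.
So from 7 the first move is to 4.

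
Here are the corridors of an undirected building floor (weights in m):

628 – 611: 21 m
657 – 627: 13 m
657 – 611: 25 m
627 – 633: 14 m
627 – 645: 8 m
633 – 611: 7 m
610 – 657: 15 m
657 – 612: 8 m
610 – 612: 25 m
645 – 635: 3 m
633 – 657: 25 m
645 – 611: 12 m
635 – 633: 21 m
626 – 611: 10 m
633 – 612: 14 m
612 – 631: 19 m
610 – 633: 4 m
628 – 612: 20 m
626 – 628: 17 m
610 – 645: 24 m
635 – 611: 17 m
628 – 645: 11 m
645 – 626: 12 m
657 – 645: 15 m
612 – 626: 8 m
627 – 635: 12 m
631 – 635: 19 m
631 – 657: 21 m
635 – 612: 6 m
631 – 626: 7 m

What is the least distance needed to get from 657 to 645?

15 m

Compare a few routes:
657 - 612 - 635 - 645: 8+6+3 = 17
657 - 645: 15 = 15
Cheapest is 657 - 645 at 15 m.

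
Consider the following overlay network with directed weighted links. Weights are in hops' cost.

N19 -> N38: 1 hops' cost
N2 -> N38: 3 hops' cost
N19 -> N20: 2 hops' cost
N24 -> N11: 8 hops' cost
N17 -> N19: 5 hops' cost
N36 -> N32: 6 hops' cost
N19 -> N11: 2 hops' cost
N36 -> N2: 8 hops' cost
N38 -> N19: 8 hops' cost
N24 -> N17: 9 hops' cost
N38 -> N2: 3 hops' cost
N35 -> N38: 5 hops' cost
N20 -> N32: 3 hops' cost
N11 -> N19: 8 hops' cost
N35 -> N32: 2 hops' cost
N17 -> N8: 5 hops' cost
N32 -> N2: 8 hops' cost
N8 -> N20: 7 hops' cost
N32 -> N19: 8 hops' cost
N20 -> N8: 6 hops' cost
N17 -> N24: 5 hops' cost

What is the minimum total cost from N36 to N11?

16 hops' cost

Shortest distances from N36:
N36: 0
N32: 6  (via N36)
N2: 8  (via N36)
N38: 11  (via N2)
N19: 14  (via N32)
N20: 16  (via N19)
N11: 16  (via N19)
Shortest route: N36–N32–N19–N11 = 16 hops' cost.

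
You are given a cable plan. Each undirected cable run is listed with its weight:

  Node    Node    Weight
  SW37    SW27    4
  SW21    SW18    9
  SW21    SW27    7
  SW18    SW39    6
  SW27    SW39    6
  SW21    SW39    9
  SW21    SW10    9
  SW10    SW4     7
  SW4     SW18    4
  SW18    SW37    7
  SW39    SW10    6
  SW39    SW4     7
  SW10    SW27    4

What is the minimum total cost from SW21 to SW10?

Candidate routes:
SW21 → SW10: 9 = 9
SW21 → SW27 → SW10: 7+4 = 11
Cheapest is SW21 → SW10 at 9.

9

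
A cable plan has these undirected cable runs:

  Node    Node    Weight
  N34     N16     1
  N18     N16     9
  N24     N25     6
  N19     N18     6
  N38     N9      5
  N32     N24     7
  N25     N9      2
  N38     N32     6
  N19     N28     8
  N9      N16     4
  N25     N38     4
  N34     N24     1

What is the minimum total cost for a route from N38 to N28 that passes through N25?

33

Shortest N38→N25: N38 → N25 = 4
Best N25 to N28: N25 → N9 → N16 → N18 → N19 → N28 costing 29
Total via N25: 4 + 29 = 33.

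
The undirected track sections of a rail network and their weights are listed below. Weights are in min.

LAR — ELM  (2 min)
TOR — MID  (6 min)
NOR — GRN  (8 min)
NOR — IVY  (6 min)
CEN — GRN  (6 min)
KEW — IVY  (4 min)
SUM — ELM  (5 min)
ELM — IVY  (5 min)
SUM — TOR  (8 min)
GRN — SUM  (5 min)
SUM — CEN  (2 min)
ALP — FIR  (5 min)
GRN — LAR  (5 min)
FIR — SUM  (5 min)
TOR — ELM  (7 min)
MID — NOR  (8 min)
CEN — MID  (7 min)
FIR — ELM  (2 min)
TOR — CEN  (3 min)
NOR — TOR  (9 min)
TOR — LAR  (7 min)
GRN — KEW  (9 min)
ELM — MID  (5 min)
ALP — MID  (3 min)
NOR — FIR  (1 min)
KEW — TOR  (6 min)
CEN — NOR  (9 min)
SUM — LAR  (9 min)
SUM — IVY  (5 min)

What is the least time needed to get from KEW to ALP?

15 min

Compare a few routes:
KEW - TOR - MID - ALP: 6+6+3 = 15
KEW - IVY - ELM - FIR - ALP: 4+5+2+5 = 16
The minimum is 15 min via KEW - TOR - MID - ALP.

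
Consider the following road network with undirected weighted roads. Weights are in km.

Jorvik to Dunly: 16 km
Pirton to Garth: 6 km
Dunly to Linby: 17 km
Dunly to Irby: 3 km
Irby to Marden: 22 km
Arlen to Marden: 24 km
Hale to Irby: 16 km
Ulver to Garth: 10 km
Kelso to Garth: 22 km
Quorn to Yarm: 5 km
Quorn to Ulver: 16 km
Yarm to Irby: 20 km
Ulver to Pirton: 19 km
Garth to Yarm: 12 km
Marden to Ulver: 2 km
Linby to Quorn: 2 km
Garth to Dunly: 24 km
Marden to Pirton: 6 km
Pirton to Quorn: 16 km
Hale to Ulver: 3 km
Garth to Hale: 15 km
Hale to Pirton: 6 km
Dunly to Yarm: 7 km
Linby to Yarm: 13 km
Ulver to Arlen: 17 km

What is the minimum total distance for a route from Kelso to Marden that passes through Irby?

Best Kelso to Irby: Kelso–Garth–Yarm–Dunly–Irby costing 44
Shortest Irby→Marden: Irby–Hale–Ulver–Marden = 21
Total via Irby: 44 + 21 = 65 km.

65 km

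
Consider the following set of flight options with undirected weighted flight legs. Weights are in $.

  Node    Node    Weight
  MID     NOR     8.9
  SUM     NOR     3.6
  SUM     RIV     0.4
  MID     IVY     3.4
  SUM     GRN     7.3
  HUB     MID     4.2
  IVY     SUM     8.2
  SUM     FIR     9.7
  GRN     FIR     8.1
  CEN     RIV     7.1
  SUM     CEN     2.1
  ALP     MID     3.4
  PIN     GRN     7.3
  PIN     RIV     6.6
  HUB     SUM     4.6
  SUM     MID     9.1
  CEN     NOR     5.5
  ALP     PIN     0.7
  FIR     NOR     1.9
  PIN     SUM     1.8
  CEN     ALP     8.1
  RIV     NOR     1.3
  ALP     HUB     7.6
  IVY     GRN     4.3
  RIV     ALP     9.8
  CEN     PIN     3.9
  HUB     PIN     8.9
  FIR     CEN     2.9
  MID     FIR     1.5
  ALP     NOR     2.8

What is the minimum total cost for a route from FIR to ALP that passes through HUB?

$12.8

Best FIR to HUB: FIR → MID → HUB costing 5.7
Best HUB to ALP: HUB → SUM → PIN → ALP costing 7.1
Total via HUB: 5.7 + 7.1 = $12.8.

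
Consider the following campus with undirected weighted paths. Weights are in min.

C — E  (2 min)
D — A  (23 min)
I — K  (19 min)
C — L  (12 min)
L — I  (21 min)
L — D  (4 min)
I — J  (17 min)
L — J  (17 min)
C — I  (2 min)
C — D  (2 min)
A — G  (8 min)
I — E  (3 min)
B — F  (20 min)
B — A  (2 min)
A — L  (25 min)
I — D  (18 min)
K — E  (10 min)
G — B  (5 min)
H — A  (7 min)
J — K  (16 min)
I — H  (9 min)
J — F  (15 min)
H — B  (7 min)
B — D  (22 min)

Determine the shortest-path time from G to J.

38 min

Running Dijkstra from G:
G: 0
B: 5  (via G)
A: 7  (via B)
H: 12  (via B)
I: 21  (via H)
C: 23  (via I)
E: 24  (via I)
D: 25  (via C)
F: 25  (via B)
L: 29  (via D)
K: 34  (via E)
J: 38  (via I)
Shortest route: G–B–H–I–J = 38 min.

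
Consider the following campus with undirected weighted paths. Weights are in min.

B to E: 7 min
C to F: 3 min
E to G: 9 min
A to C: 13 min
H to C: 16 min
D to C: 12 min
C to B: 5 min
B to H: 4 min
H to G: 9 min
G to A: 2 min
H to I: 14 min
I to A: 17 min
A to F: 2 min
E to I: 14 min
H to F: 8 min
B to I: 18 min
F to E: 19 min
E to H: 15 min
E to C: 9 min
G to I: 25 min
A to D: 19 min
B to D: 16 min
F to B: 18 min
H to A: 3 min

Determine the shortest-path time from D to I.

34 min

Candidate routes:
D - B - I: 16+18 = 34
D - C - B - I: 12+5+18 = 35
D - C - B - H - I: 12+5+4+14 = 35
D - C - E - I: 12+9+14 = 35
The minimum is 34 min via D - B - I.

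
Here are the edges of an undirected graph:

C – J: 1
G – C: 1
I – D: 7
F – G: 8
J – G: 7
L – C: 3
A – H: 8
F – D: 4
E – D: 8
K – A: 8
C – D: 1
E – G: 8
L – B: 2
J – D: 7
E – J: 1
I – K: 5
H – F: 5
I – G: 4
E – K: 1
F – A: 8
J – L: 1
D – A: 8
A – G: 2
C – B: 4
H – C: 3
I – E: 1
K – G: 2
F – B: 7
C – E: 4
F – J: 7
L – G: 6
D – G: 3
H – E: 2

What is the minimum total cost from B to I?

5

Running Dijkstra from B:
B: 0
L: 2  (via B)
J: 3  (via L)
C: 4  (via B)
E: 4  (via J)
D: 5  (via C)
G: 5  (via C)
I: 5  (via E)
Shortest route: B–L–J–E–I = 5.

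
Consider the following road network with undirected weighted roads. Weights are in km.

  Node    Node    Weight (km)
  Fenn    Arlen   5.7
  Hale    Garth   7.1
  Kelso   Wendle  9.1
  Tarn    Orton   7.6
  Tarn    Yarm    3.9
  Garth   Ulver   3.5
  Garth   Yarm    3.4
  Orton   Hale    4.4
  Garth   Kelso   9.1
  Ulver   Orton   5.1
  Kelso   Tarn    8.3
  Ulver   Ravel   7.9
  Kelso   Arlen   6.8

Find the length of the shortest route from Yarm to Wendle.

Enumerating some paths:
Yarm–Garth–Ulver–Orton–Tarn–Kelso–Wendle: 3.4+3.5+5.1+7.6+8.3+9.1 = 37
Yarm–Garth–Kelso–Wendle: 3.4+9.1+9.1 = 21.6
Yarm–Tarn–Kelso–Wendle: 3.9+8.3+9.1 = 21.3
Cheapest is Yarm–Tarn–Kelso–Wendle at 21.3 km.

21.3 km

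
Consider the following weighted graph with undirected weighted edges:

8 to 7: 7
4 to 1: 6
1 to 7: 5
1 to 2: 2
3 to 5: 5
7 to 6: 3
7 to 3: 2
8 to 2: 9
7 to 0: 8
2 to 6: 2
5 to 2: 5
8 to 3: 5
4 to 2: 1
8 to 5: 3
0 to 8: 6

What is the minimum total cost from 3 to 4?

8

Settle nodes by increasing distance from 3:
3: 0
7: 2  (via 3)
5: 5  (via 3)
6: 5  (via 7)
8: 5  (via 3)
1: 7  (via 7)
2: 7  (via 6)
4: 8  (via 2)
Shortest route: 3 → 7 → 6 → 2 → 4 = 8.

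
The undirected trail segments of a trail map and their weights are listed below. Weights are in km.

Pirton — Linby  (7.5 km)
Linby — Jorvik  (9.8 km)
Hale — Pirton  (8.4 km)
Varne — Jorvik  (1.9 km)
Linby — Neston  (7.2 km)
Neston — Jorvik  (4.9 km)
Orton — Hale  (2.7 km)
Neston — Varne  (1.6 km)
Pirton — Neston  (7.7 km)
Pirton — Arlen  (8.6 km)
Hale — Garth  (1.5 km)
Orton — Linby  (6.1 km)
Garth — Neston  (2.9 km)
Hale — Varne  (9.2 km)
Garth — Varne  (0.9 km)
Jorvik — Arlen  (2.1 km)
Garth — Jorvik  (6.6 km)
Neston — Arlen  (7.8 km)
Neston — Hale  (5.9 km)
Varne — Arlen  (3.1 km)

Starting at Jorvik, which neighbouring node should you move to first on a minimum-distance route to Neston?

Varne

Enumerating some paths:
Jorvik → Arlen → Varne → Neston: 2.1+3.1+1.6 = 6.8
Jorvik → Varne → Garth → Neston: 1.9+0.9+2.9 = 5.7
Jorvik → Varne → Neston: 1.9+1.6 = 3.5
Jorvik → Neston: 4.9 = 4.9
The minimum is 3.5 km via Jorvik → Varne → Neston.
So from Jorvik the first move is to Varne.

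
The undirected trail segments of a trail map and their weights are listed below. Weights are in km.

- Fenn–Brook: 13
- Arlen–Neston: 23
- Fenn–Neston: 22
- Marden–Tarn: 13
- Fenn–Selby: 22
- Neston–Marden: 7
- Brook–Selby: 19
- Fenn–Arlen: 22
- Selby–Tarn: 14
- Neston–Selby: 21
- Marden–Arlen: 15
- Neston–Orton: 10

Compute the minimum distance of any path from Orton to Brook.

45 km

Settle nodes by increasing distance from Orton:
Orton: 0
Neston: 10  (via Orton)
Marden: 17  (via Neston)
Tarn: 30  (via Marden)
Selby: 31  (via Neston)
Fenn: 32  (via Neston)
Arlen: 32  (via Marden)
Brook: 45  (via Fenn)
Shortest route: Orton → Neston → Fenn → Brook = 45 km.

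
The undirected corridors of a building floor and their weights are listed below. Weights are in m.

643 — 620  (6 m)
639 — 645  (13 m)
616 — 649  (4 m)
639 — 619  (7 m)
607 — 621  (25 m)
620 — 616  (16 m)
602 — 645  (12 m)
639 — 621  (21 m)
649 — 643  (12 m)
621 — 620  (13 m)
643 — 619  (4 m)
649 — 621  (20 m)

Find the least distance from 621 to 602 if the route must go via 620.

Shortest 621→620: 621 → 620 = 13
Shortest 620→602: 620 → 643 → 619 → 639 → 645 → 602 = 42
Total via 620: 13 + 42 = 55 m.

55 m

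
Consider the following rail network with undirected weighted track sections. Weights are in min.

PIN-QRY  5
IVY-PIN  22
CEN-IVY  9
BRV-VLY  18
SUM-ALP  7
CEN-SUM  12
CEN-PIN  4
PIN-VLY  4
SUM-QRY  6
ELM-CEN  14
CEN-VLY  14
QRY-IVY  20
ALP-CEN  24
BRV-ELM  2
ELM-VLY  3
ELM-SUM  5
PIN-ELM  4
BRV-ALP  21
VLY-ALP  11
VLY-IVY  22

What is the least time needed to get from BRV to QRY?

11 min

Candidate routes:
BRV–ELM–SUM–QRY: 2+5+6 = 13
BRV–ELM–PIN–QRY: 2+4+5 = 11
Cheapest is BRV–ELM–PIN–QRY at 11 min.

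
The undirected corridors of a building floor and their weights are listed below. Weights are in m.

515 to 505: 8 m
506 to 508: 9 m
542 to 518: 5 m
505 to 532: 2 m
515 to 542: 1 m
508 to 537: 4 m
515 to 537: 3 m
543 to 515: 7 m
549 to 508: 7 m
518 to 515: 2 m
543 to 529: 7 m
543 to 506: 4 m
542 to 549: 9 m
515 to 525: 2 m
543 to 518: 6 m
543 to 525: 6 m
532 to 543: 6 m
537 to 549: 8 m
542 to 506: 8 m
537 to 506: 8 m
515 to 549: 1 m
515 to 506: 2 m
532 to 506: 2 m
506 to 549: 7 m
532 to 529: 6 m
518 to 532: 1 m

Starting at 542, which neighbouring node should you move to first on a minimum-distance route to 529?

515

Enumerating some paths:
542 → 515 → 506 → 532 → 529: 1+2+2+6 = 11
542 → 515 → 518 → 532 → 529: 1+2+1+6 = 10
Cheapest is 542 → 515 → 518 → 532 → 529 at 10 m.
So from 542 the first move is to 515.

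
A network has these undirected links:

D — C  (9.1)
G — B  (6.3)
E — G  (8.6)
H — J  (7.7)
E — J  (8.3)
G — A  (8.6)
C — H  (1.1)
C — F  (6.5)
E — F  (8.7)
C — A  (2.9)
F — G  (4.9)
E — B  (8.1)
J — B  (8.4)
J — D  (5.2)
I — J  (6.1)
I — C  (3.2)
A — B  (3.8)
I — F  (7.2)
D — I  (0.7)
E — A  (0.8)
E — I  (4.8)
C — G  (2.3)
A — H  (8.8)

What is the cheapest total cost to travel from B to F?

Candidate routes:
B–G–F: 6.3+4.9 = 11.2
B–A–C–F: 3.8+2.9+6.5 = 13.2
B–A–E–F: 3.8+0.8+8.7 = 13.3
The minimum is 11.2 via B–G–F.

11.2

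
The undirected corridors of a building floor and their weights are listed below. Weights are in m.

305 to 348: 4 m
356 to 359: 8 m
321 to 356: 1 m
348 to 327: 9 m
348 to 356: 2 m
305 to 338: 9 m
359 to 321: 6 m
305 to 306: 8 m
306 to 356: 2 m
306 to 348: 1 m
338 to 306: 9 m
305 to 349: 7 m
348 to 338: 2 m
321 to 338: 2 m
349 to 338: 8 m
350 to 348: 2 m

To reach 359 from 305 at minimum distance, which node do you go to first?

Enumerating some paths:
305–348–356–321–359: 4+2+1+6 = 13
305–348–356–359: 4+2+8 = 14
The minimum is 13 m via 305–348–356–321–359.
So from 305 the first move is to 348.

348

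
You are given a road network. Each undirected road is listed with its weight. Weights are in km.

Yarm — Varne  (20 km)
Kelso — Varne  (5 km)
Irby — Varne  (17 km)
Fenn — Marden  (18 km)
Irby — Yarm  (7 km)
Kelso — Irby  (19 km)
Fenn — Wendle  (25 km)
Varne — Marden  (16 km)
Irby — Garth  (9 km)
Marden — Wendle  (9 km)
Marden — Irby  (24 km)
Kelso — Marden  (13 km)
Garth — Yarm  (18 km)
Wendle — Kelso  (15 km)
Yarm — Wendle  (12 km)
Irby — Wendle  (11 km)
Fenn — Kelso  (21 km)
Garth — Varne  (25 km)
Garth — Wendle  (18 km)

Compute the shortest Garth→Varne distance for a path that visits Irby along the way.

Shortest Garth→Irby: Garth–Irby = 9
Shortest Irby→Varne: Irby–Varne = 17
Total via Irby: 9 + 17 = 26 km.

26 km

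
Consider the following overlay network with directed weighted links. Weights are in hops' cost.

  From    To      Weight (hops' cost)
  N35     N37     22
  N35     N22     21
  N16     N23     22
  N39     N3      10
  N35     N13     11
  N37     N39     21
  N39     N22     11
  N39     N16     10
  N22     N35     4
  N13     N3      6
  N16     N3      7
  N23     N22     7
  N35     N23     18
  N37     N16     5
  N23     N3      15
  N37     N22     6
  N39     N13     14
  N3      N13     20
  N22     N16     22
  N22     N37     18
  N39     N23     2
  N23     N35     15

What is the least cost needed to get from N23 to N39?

46 hops' cost

Running Dijkstra from N23:
N23: 0
N22: 7  (via N23)
N35: 11  (via N22)
N3: 15  (via N23)
N13: 22  (via N35)
N37: 25  (via N22)
N16: 29  (via N22)
N39: 46  (via N37)
Shortest route: N23 → N22 → N37 → N39 = 46 hops' cost.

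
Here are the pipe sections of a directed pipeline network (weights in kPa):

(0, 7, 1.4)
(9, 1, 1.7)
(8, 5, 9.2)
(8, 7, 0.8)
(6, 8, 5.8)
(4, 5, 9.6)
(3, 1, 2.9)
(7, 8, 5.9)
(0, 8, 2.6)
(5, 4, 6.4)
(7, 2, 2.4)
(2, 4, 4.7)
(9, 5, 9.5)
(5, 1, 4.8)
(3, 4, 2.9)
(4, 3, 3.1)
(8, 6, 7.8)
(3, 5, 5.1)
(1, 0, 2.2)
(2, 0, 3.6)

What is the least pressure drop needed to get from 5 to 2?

Settle nodes by increasing distance from 5:
5: 0
1: 4.8  (via 5)
4: 6.4  (via 5)
0: 7  (via 1)
7: 8.4  (via 0)
3: 9.5  (via 4)
8: 9.6  (via 0)
2: 10.8  (via 7)
Shortest route: 5–1–0–7–2 = 10.8 kPa.

10.8 kPa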